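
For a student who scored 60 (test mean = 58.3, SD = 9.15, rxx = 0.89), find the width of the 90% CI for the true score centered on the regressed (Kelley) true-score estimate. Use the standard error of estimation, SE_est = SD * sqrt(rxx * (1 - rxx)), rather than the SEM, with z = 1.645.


True score estimate = 0.89*60 + 0.11*58.3 = 59.813
SE_est = SD * sqrt(rxx * (1 - rxx)) = 9.15 * sqrt(0.89 * 0.11) = 9.15 * sqrt(0.0979) = 2.862941
CI = T_est +/- z * SE_est, so width = 2 * z * SE_est = 2 * 1.645 * 2.862941
Width = 9.4191

9.4191


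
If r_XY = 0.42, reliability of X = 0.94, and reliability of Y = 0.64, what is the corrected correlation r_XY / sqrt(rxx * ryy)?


r_corrected = rxy / sqrt(rxx * ryy)
= 0.42 / sqrt(0.94 * 0.64)
= 0.42 / sqrt(0.6016)
= 0.42 / 0.775629
r_corrected = 0.5415

0.5415


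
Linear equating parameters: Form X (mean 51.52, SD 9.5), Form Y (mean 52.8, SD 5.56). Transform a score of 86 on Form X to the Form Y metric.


slope = SD_Y / SD_X = 5.56 / 9.5 ~ 0.5853
intercept = mean_Y - slope * mean_X = 52.8 - (5.56 / 9.5) * 51.52 ~ 22.6472
Y = slope * X + intercept. To avoid rounding drift from the rounded slope/intercept, evaluate the equivalent form Y = mean_Y + SD_Y * (X - mean_X) / SD_X at full precision:
Y = 52.8 + 5.56 * (86 - 51.52) / 9.5
Y = 52.8 + 5.56 * 34.48 / 9.5
Y = 52.8 + 191.7088 / 9.5
Y = 52.8 + 20.1799
Y = 72.9799

72.9799


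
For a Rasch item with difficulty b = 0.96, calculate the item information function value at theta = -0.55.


P = 1/(1+exp(-(-0.55-0.96))) = 0.1809
I = P*(1-P) = 0.1809 * 0.8191
I = 0.1482

0.1482


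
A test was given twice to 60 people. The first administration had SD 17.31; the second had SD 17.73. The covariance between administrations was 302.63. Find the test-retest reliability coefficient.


r = cov(X,Y) / (SD_X * SD_Y)
r = 302.63 / (17.31 * 17.73)
r = 302.63 / 306.9063
r = 0.9861

0.9861


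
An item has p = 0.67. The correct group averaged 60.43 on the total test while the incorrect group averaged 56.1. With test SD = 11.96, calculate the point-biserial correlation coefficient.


q = 1 - p = 0.33
rpb = ((M1 - M0) / SD) * sqrt(p * q)
rpb = ((60.43 - 56.1) / 11.96) * sqrt(0.67 * 0.33)
rpb = 0.1702

0.1702


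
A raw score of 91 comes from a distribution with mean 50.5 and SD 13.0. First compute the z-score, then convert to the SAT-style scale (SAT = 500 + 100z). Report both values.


z = (X - mean) / SD = (91 - 50.5) / 13.0
z = 40.5 / 13.0
z = 3.1154
SAT-scale = SAT = 500 + 100z
Carry z at full precision (z = 40.5 / 13.0) into the conversion:
SAT-scale = 500 + 100 * (40.5 / 13.0) = 500 + 4050 / 13.0
SAT-scale = 500 + 311.5385
SAT-scale = 811.5385

811.5385


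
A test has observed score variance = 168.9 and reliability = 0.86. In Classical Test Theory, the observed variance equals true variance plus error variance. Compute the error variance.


var_true = rxx * var_obs = 0.86 * 168.9 = 145.254
var_error = var_obs - var_true
var_error = 168.9 - 145.254
var_error = 23.646

23.646


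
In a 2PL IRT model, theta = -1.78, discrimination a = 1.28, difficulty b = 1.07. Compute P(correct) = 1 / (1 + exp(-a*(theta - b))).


a*(theta - b) = 1.28 * (-1.78 - 1.07) = -3.648
exp(--3.648) = 38.3978
P = 1 / (1 + 38.3978)
P = 0.0254

0.0254


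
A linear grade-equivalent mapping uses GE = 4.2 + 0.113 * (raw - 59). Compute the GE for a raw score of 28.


raw - median = 28 - 59 = -31
slope * diff = 0.113 * -31 = -3.503
GE = 4.2 + -3.503
GE = 0.697

0.697


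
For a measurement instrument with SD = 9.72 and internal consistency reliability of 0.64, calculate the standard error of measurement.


SEM = SD * sqrt(1 - rxx)
SEM = 9.72 * sqrt(1 - 0.64)
SEM = 9.72 * sqrt(0.36) = 9.72 * 0.6
SEM = 5.832

5.832


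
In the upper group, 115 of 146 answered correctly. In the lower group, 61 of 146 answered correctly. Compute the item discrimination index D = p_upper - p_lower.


p_upper = 115/146 = 0.7877
p_lower = 61/146 = 0.4178
D = 0.7877 - 0.4178 = 0.3699

0.3699


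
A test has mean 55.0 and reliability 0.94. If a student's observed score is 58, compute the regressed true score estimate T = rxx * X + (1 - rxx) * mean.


T_est = rxx * X + (1 - rxx) * mean
T_est = 0.94 * 58 + 0.06 * 55.0
T_est = 54.52 + 3.3
T_est = 57.82

57.82


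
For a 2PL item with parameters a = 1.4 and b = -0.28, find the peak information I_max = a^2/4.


For 2PL, max info at theta = b = -0.28
I_max = a^2 / 4 = 1.4^2 / 4
= 1.96 / 4
I_max = 0.49

0.49


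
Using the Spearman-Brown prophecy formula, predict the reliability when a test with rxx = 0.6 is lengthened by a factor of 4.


r_new = (n * rxx) / (1 + (n-1) * rxx)
r_new = (4 * 0.6) / (1 + 3 * 0.6)
r_new = 2.4 / 2.8
r_new = 0.8571

0.8571


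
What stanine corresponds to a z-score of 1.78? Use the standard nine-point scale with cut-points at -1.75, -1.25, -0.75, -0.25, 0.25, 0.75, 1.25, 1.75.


Stanine boundaries: [-1.75, -1.25, -0.75, -0.25, 0.25, 0.75, 1.25, 1.75]
z = 1.78
Check each boundary:
  z >= -1.75 -> could be stanine 2
  z >= -1.25 -> could be stanine 3
  z >= -0.75 -> could be stanine 4
  z >= -0.25 -> could be stanine 5
  z >= 0.25 -> could be stanine 6
  z >= 0.75 -> could be stanine 7
  z >= 1.25 -> could be stanine 8
  z >= 1.75 -> could be stanine 9
Highest qualifying boundary gives stanine = 9

9


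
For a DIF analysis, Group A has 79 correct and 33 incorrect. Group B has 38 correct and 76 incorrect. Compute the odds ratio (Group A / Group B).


Odds_A = 79/33 = 2.3939
Odds_B = 38/76 = 0.5
OR = Odds_A / Odds_B = 2.3939 / 0.5
Exactly, OR = (79 * 76) / (33 * 38) = 6004 / 1254
OR = 4.7879

4.7879


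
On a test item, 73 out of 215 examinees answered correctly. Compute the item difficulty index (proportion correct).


Item difficulty p = number correct / total examinees
p = 73 / 215
p = 0.3395

0.3395


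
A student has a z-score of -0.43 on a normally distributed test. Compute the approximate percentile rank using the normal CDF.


CDF(z) = 0.5 * (1 + erf(z/sqrt(2)))
erf(-0.3041) = -0.3328
CDF = 0.3336
Percentile rank = 0.3336 * 100 = 33.36

33.36


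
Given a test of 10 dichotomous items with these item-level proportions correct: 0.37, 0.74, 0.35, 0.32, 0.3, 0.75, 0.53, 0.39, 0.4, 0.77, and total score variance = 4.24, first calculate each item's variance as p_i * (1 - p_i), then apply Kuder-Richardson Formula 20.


For each item, compute p_i * q_i:
  Item 1: 0.37 * 0.63 = 0.2331
  Item 2: 0.74 * 0.26 = 0.1924
  Item 3: 0.35 * 0.65 = 0.2275
  Item 4: 0.32 * 0.68 = 0.2176
  Item 5: 0.3 * 0.7 = 0.21
  Item 6: 0.75 * 0.25 = 0.1875
  Item 7: 0.53 * 0.47 = 0.2491
  Item 8: 0.39 * 0.61 = 0.2379
  Item 9: 0.4 * 0.6 = 0.24
  Item 10: 0.77 * 0.23 = 0.1771
Sum(p_i * q_i) = 0.2331 + 0.1924 + 0.2275 + 0.2176 + 0.21 + 0.1875 + 0.2491 + 0.2379 + 0.24 + 0.1771 = 2.1722
KR-20 = (k/(k-1)) * (1 - Sum(p_i*q_i) / Var_total)
= (10/9) * (1 - 2.1722/4.24)
= 1.1111 * 0.4877
KR-20 = 0.5419

0.5419


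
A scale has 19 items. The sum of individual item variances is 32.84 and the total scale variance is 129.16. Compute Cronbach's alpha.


alpha = (k/(k-1)) * (1 - sum(si^2)/s_total^2)
= (19/18) * (1 - 32.84/129.16)
alpha = 0.7872

0.7872


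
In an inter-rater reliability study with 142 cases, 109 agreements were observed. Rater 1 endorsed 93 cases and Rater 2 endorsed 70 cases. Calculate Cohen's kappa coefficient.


P_o = 109/142 = 0.767606
P_e = (93*70 + 49*72) / 20164 = 0.497818
kappa = (P_o - P_e) / (1 - P_e)
kappa = (0.767606 - 0.497818) / (1 - 0.497818)
kappa = 0.5372

0.5372


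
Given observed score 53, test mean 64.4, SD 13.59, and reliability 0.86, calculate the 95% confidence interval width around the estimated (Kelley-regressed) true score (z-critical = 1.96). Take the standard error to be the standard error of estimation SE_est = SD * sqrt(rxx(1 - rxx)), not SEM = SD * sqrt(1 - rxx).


True score estimate = 0.86*53 + 0.14*64.4 = 54.596
SE_est = SD * sqrt(rxx * (1 - rxx)) = 13.59 * sqrt(0.86 * 0.14) = 13.59 * sqrt(0.1204) = 4.715554
CI = T_est +/- z * SE_est, so width = 2 * z * SE_est = 2 * 1.96 * 4.715554
Width = 18.485

18.485


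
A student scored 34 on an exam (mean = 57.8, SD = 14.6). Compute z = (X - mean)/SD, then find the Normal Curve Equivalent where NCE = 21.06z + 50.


z = (X - mean) / SD = (34 - 57.8) / 14.6
z = -23.8 / 14.6
z = -1.6301
NCE = NCE = 21.06z + 50
Carry z at full precision (z = -23.8 / 14.6) into the conversion:
NCE = 21.06 * (-23.8 / 14.6) + 50 = -501.228 / 14.6 + 50
NCE = -34.3307 + 50
NCE = 15.6693

15.6693


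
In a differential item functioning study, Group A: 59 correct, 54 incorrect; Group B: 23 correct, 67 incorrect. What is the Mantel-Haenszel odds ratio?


Odds_A = 59/54 = 1.0926
Odds_B = 23/67 = 0.3433
OR = Odds_A / Odds_B = 1.0926 / 0.3433
Exactly, OR = (59 * 67) / (54 * 23) = 3953 / 1242
OR = 3.1828

3.1828


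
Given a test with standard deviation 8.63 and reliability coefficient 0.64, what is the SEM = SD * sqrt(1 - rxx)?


SEM = SD * sqrt(1 - rxx)
SEM = 8.63 * sqrt(1 - 0.64)
SEM = 8.63 * sqrt(0.36) = 8.63 * 0.6
SEM = 5.178

5.178


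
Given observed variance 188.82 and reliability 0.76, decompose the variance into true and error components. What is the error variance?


var_true = rxx * var_obs = 0.76 * 188.82 = 143.5032
var_error = var_obs - var_true
var_error = 188.82 - 143.5032
var_error = 45.3168

45.3168


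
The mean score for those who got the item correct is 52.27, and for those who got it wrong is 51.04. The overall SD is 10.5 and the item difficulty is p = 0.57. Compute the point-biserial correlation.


q = 1 - p = 0.43
rpb = ((M1 - M0) / SD) * sqrt(p * q)
rpb = ((52.27 - 51.04) / 10.5) * sqrt(0.57 * 0.43)
rpb = 0.058

0.058


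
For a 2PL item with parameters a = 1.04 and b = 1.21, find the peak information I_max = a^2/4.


For 2PL, max info at theta = b = 1.21
I_max = a^2 / 4 = 1.04^2 / 4
= 1.0816 / 4
I_max = 0.2704

0.2704


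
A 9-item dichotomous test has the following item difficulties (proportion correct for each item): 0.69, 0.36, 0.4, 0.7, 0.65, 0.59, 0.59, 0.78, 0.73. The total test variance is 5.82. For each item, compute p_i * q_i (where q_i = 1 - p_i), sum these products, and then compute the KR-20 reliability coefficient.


For each item, compute p_i * q_i:
  Item 1: 0.69 * 0.31 = 0.2139
  Item 2: 0.36 * 0.64 = 0.2304
  Item 3: 0.4 * 0.6 = 0.24
  Item 4: 0.7 * 0.3 = 0.21
  Item 5: 0.65 * 0.35 = 0.2275
  Item 6: 0.59 * 0.41 = 0.2419
  Item 7: 0.59 * 0.41 = 0.2419
  Item 8: 0.78 * 0.22 = 0.1716
  Item 9: 0.73 * 0.27 = 0.1971
Sum(p_i * q_i) = 0.2139 + 0.2304 + 0.24 + 0.21 + 0.2275 + 0.2419 + 0.2419 + 0.1716 + 0.1971 = 1.9743
KR-20 = (k/(k-1)) * (1 - Sum(p_i*q_i) / Var_total)
= (9/8) * (1 - 1.9743/5.82)
= 1.125 * 0.6608
KR-20 = 0.7434

0.7434


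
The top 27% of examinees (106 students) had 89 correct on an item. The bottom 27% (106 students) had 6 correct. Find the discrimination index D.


p_upper = 89/106 = 0.8396
p_lower = 6/106 = 0.0566
D = 0.8396 - 0.0566 = 0.783

0.783


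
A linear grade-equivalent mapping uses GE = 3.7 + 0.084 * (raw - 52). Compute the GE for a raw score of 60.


raw - median = 60 - 52 = 8
slope * diff = 0.084 * 8 = 0.672
GE = 3.7 + 0.672
GE = 4.372

4.372


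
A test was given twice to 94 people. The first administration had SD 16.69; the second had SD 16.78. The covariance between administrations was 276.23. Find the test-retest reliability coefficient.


r = cov(X,Y) / (SD_X * SD_Y)
r = 276.23 / (16.69 * 16.78)
r = 276.23 / 280.0582
r = 0.9863

0.9863


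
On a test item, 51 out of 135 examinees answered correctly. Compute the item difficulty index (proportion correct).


Item difficulty p = number correct / total examinees
p = 51 / 135
p = 0.3778

0.3778


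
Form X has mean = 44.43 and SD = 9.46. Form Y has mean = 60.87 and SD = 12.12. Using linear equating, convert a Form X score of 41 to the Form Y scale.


slope = SD_Y / SD_X = 12.12 / 9.46 ~ 1.2812
intercept = mean_Y - slope * mean_X = 60.87 - (12.12 / 9.46) * 44.43 ~ 3.947
Y = slope * X + intercept. To avoid rounding drift from the rounded slope/intercept, evaluate the equivalent form Y = mean_Y + SD_Y * (X - mean_X) / SD_X at full precision:
Y = 60.87 + 12.12 * (41 - 44.43) / 9.46
Y = 60.87 - 12.12 * 3.43 / 9.46
Y = 60.87 - 41.5716 / 9.46
Y = 60.87 - 4.3945
Y = 56.4755

56.4755


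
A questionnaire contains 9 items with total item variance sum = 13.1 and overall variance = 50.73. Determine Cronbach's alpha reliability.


alpha = (k/(k-1)) * (1 - sum(si^2)/s_total^2)
= (9/8) * (1 - 13.1/50.73)
alpha = 0.8345

0.8345


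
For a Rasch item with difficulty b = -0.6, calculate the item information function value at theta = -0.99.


P = 1/(1+exp(-(-0.99--0.6))) = 0.4037
I = P*(1-P) = 0.4037 * 0.5963
I = 0.2407

0.2407


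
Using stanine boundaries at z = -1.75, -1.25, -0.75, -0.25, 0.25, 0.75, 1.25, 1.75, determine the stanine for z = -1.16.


Stanine boundaries: [-1.75, -1.25, -0.75, -0.25, 0.25, 0.75, 1.25, 1.75]
z = -1.16
Check each boundary:
  z >= -1.75 -> could be stanine 2
  z >= -1.25 -> could be stanine 3
  z < -0.75
  z < -0.25
  z < 0.25
  z < 0.75
  z < 1.25
  z < 1.75
Highest qualifying boundary gives stanine = 3

3


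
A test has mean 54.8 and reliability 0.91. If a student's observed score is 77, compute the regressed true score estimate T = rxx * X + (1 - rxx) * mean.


T_est = rxx * X + (1 - rxx) * mean
T_est = 0.91 * 77 + 0.09 * 54.8
T_est = 70.07 + 4.932
T_est = 75.002

75.002


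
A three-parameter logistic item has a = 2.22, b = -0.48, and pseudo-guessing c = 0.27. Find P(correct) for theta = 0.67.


logit = 2.22*(0.67 - -0.48) = 2.553
P* = 1/(1 + exp(-2.553)) = 0.9278
P = 0.27 + (1 - 0.27) * 0.9278
P = 0.9473

0.9473


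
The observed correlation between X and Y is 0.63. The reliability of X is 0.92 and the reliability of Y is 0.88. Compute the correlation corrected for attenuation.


r_corrected = rxy / sqrt(rxx * ryy)
= 0.63 / sqrt(0.92 * 0.88)
= 0.63 / sqrt(0.8096)
= 0.63 / 0.899778
r_corrected = 0.7002

0.7002


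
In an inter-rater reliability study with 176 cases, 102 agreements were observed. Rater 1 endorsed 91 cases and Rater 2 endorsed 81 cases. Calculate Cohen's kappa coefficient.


P_o = 102/176 = 0.579545
P_e = (91*81 + 85*95) / 30976 = 0.498644
kappa = (P_o - P_e) / (1 - P_e)
kappa = (0.579545 - 0.498644) / (1 - 0.498644)
kappa = 0.1614

0.1614


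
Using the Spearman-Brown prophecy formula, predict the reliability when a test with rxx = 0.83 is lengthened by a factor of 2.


r_new = (n * rxx) / (1 + (n-1) * rxx)
r_new = (2 * 0.83) / (1 + 1 * 0.83)
r_new = 1.66 / 1.83
r_new = 0.9071

0.9071


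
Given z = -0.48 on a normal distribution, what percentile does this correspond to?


CDF(z) = 0.5 * (1 + erf(z/sqrt(2)))
erf(-0.3394) = -0.3688
CDF = 0.3156
Percentile rank = 0.3156 * 100 = 31.56

31.56


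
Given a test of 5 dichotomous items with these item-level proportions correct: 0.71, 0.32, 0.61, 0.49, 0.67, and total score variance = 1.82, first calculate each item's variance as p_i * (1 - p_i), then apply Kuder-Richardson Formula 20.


For each item, compute p_i * q_i:
  Item 1: 0.71 * 0.29 = 0.2059
  Item 2: 0.32 * 0.68 = 0.2176
  Item 3: 0.61 * 0.39 = 0.2379
  Item 4: 0.49 * 0.51 = 0.2499
  Item 5: 0.67 * 0.33 = 0.2211
Sum(p_i * q_i) = 0.2059 + 0.2176 + 0.2379 + 0.2499 + 0.2211 = 1.1324
KR-20 = (k/(k-1)) * (1 - Sum(p_i*q_i) / Var_total)
= (5/4) * (1 - 1.1324/1.82)
= 1.25 * 0.3778
KR-20 = 0.4723

0.4723


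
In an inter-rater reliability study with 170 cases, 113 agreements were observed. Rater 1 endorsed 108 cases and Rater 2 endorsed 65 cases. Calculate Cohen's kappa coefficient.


P_o = 113/170 = 0.664706
P_e = (108*65 + 62*105) / 28900 = 0.468166
kappa = (P_o - P_e) / (1 - P_e)
kappa = (0.664706 - 0.468166) / (1 - 0.468166)
kappa = 0.3696

0.3696


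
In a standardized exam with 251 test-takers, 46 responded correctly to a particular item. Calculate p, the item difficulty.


Item difficulty p = number correct / total examinees
p = 46 / 251
p = 0.1833

0.1833


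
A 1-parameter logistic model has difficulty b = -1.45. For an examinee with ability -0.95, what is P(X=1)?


theta - b = -0.95 - -1.45 = 0.5
exp(-(theta - b)) = exp(-0.5) = 0.6065
P = 1 / (1 + 0.6065)
P = 0.6225

0.6225


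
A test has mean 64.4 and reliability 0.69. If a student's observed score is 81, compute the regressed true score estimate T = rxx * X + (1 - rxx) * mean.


T_est = rxx * X + (1 - rxx) * mean
T_est = 0.69 * 81 + 0.31 * 64.4
T_est = 55.89 + 19.964
T_est = 75.854

75.854


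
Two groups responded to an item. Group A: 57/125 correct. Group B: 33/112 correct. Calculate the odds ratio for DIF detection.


Odds_A = 57/68 = 0.8382
Odds_B = 33/79 = 0.4177
OR = Odds_A / Odds_B = 0.8382 / 0.4177
Exactly, OR = (57 * 79) / (68 * 33) = 4503 / 2244
OR = 2.0067

2.0067


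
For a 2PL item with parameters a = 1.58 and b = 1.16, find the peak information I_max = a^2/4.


For 2PL, max info at theta = b = 1.16
I_max = a^2 / 4 = 1.58^2 / 4
= 2.4964 / 4
I_max = 0.6241

0.6241


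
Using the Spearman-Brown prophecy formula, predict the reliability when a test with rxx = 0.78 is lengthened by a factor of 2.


r_new = (n * rxx) / (1 + (n-1) * rxx)
r_new = (2 * 0.78) / (1 + 1 * 0.78)
r_new = 1.56 / 1.78
r_new = 0.8764

0.8764


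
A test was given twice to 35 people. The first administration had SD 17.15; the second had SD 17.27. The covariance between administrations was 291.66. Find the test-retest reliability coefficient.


r = cov(X,Y) / (SD_X * SD_Y)
r = 291.66 / (17.15 * 17.27)
r = 291.66 / 296.1805
r = 0.9847

0.9847


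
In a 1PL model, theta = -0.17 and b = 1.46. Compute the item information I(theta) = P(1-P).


P = 1/(1+exp(-(-0.17-1.46))) = 0.1638
I = P*(1-P) = 0.1638 * 0.8362
I = 0.137

0.137


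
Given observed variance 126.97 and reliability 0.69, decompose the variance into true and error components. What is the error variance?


var_true = rxx * var_obs = 0.69 * 126.97 = 87.6093
var_error = var_obs - var_true
var_error = 126.97 - 87.6093
var_error = 39.3607

39.3607


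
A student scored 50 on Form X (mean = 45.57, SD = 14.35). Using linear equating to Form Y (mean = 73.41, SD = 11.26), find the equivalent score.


slope = SD_Y / SD_X = 11.26 / 14.35 ~ 0.7847
intercept = mean_Y - slope * mean_X = 73.41 - (11.26 / 14.35) * 45.57 ~ 37.6526
Y = slope * X + intercept. To avoid rounding drift from the rounded slope/intercept, evaluate the equivalent form Y = mean_Y + SD_Y * (X - mean_X) / SD_X at full precision:
Y = 73.41 + 11.26 * (50 - 45.57) / 14.35
Y = 73.41 + 11.26 * 4.43 / 14.35
Y = 73.41 + 49.8818 / 14.35
Y = 73.41 + 3.4761
Y = 76.8861

76.8861


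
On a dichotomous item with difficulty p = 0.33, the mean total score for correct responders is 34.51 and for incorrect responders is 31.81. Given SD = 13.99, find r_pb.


q = 1 - p = 0.67
rpb = ((M1 - M0) / SD) * sqrt(p * q)
rpb = ((34.51 - 31.81) / 13.99) * sqrt(0.33 * 0.67)
rpb = 0.0907

0.0907


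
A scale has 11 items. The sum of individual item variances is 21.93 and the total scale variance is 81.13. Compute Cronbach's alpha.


alpha = (k/(k-1)) * (1 - sum(si^2)/s_total^2)
= (11/10) * (1 - 21.93/81.13)
alpha = 0.8027

0.8027


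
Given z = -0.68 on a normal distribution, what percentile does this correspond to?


CDF(z) = 0.5 * (1 + erf(z/sqrt(2)))
erf(-0.4808) = -0.5035
CDF = 0.2483
Percentile rank = 0.2483 * 100 = 24.83

24.83


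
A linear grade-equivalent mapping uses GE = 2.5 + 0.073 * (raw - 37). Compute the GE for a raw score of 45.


raw - median = 45 - 37 = 8
slope * diff = 0.073 * 8 = 0.584
GE = 2.5 + 0.584
GE = 3.084

3.084


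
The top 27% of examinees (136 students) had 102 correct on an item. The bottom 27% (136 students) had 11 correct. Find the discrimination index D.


p_upper = 102/136 = 0.75
p_lower = 11/136 = 0.0809
D = 0.75 - 0.0809 = 0.6691

0.6691


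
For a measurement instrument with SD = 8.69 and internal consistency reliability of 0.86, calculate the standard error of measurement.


SEM = SD * sqrt(1 - rxx)
SEM = 8.69 * sqrt(1 - 0.86)
SEM = 8.69 * sqrt(0.14) = 8.69 * 0.374166
SEM = 3.2515

3.2515


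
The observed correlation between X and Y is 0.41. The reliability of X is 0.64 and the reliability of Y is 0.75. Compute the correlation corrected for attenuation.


r_corrected = rxy / sqrt(rxx * ryy)
= 0.41 / sqrt(0.64 * 0.75)
= 0.41 / sqrt(0.48)
= 0.41 / 0.69282
r_corrected = 0.5918

0.5918


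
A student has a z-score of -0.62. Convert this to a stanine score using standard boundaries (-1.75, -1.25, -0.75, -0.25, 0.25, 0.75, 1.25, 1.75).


Stanine boundaries: [-1.75, -1.25, -0.75, -0.25, 0.25, 0.75, 1.25, 1.75]
z = -0.62
Check each boundary:
  z >= -1.75 -> could be stanine 2
  z >= -1.25 -> could be stanine 3
  z >= -0.75 -> could be stanine 4
  z < -0.25
  z < 0.25
  z < 0.75
  z < 1.25
  z < 1.75
Highest qualifying boundary gives stanine = 4

4


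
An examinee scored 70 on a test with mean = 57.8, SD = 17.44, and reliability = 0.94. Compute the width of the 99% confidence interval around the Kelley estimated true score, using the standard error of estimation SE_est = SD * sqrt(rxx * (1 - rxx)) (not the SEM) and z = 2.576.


True score estimate = 0.94*70 + 0.06*57.8 = 69.268
SE_est = SD * sqrt(rxx * (1 - rxx)) = 17.44 * sqrt(0.94 * 0.06) = 17.44 * sqrt(0.0564) = 4.141771
CI = T_est +/- z * SE_est, so width = 2 * z * SE_est = 2 * 2.576 * 4.141771
Width = 21.3384

21.3384


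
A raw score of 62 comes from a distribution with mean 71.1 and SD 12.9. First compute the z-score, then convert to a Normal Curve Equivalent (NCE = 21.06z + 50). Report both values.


z = (X - mean) / SD = (62 - 71.1) / 12.9
z = -9.1 / 12.9
z = -0.7054
NCE = NCE = 21.06z + 50
Carry z at full precision (z = -9.1 / 12.9) into the conversion:
NCE = 21.06 * (-9.1 / 12.9) + 50 = -191.646 / 12.9 + 50
NCE = -14.8563 + 50
NCE = 35.1437

35.1437


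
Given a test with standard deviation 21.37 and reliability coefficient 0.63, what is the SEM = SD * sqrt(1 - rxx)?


SEM = SD * sqrt(1 - rxx)
SEM = 21.37 * sqrt(1 - 0.63)
SEM = 21.37 * sqrt(0.37) = 21.37 * 0.608276
SEM = 12.9989

12.9989


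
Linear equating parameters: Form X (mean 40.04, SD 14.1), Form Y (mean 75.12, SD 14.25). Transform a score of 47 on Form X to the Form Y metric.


slope = SD_Y / SD_X = 14.25 / 14.1 ~ 1.0106
intercept = mean_Y - slope * mean_X = 75.12 - (14.25 / 14.1) * 40.04 ~ 34.654
Y = slope * X + intercept. To avoid rounding drift from the rounded slope/intercept, evaluate the equivalent form Y = mean_Y + SD_Y * (X - mean_X) / SD_X at full precision:
Y = 75.12 + 14.25 * (47 - 40.04) / 14.1
Y = 75.12 + 14.25 * 6.96 / 14.1
Y = 75.12 + 99.18 / 14.1
Y = 75.12 + 7.034
Y = 82.154

82.154


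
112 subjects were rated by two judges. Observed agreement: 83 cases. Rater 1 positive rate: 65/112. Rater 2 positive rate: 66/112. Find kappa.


P_o = 83/112 = 0.741071
P_e = (65*66 + 47*46) / 12544 = 0.514349
kappa = (P_o - P_e) / (1 - P_e)
kappa = (0.741071 - 0.514349) / (1 - 0.514349)
kappa = 0.4668

0.4668


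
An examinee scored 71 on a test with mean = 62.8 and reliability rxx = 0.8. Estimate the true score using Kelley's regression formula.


T_est = rxx * X + (1 - rxx) * mean
T_est = 0.8 * 71 + 0.2 * 62.8
T_est = 56.8 + 12.56
T_est = 69.36

69.36


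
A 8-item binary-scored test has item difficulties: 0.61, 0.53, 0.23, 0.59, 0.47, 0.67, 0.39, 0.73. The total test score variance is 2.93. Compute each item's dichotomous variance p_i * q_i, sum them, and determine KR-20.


For each item, compute p_i * q_i:
  Item 1: 0.61 * 0.39 = 0.2379
  Item 2: 0.53 * 0.47 = 0.2491
  Item 3: 0.23 * 0.77 = 0.1771
  Item 4: 0.59 * 0.41 = 0.2419
  Item 5: 0.47 * 0.53 = 0.2491
  Item 6: 0.67 * 0.33 = 0.2211
  Item 7: 0.39 * 0.61 = 0.2379
  Item 8: 0.73 * 0.27 = 0.1971
Sum(p_i * q_i) = 0.2379 + 0.2491 + 0.1771 + 0.2419 + 0.2491 + 0.2211 + 0.2379 + 0.1971 = 1.8112
KR-20 = (k/(k-1)) * (1 - Sum(p_i*q_i) / Var_total)
= (8/7) * (1 - 1.8112/2.93)
= 1.1429 * 0.3818
KR-20 = 0.4364

0.4364


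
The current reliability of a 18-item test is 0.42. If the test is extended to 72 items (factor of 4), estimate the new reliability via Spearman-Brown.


r_new = (n * rxx) / (1 + (n-1) * rxx)
r_new = (4 * 0.42) / (1 + 3 * 0.42)
r_new = 1.68 / 2.26
r_new = 0.7434

0.7434


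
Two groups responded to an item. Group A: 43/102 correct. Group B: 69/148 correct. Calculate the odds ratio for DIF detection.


Odds_A = 43/59 = 0.7288
Odds_B = 69/79 = 0.8734
OR = Odds_A / Odds_B = 0.7288 / 0.8734
Exactly, OR = (43 * 79) / (59 * 69) = 3397 / 4071
OR = 0.8344

0.8344


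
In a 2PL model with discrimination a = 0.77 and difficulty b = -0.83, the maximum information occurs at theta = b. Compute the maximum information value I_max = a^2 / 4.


For 2PL, max info at theta = b = -0.83
I_max = a^2 / 4 = 0.77^2 / 4
= 0.5929 / 4
I_max = 0.1482

0.1482


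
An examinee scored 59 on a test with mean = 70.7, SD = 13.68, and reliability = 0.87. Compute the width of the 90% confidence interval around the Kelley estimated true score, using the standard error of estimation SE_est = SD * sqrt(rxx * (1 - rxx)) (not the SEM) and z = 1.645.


True score estimate = 0.87*59 + 0.13*70.7 = 60.521
SE_est = SD * sqrt(rxx * (1 - rxx)) = 13.68 * sqrt(0.87 * 0.13) = 13.68 * sqrt(0.1131) = 4.600631
CI = T_est +/- z * SE_est, so width = 2 * z * SE_est = 2 * 1.645 * 4.600631
Width = 15.1361

15.1361


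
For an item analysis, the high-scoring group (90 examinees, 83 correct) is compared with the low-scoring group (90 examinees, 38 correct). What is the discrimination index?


p_upper = 83/90 = 0.9222
p_lower = 38/90 = 0.4222
D = 0.9222 - 0.4222 = 0.5

0.5


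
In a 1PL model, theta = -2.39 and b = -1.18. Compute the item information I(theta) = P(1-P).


P = 1/(1+exp(-(-2.39--1.18))) = 0.2297
I = P*(1-P) = 0.2297 * 0.7703
I = 0.1769

0.1769


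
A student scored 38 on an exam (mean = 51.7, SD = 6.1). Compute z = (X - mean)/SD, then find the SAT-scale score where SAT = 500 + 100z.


z = (X - mean) / SD = (38 - 51.7) / 6.1
z = -13.7 / 6.1
z = -2.2459
SAT-scale = SAT = 500 + 100z
Carry z at full precision (z = -13.7 / 6.1) into the conversion:
SAT-scale = 500 + 100 * (-13.7 / 6.1) = 500 + -1370 / 6.1
SAT-scale = 500 + -224.5902
SAT-scale = 275.4098

275.4098


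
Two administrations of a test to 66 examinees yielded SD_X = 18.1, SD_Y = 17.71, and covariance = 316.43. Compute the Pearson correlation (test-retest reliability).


r = cov(X,Y) / (SD_X * SD_Y)
r = 316.43 / (18.1 * 17.71)
r = 316.43 / 320.551
r = 0.9871

0.9871


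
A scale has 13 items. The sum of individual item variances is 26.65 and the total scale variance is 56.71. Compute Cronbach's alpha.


alpha = (k/(k-1)) * (1 - sum(si^2)/s_total^2)
= (13/12) * (1 - 26.65/56.71)
alpha = 0.5742

0.5742


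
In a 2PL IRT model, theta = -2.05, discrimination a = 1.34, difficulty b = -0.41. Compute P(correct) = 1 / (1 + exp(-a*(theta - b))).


a*(theta - b) = 1.34 * (-2.05 - -0.41) = -2.1976
exp(--2.1976) = 9.0034
P = 1 / (1 + 9.0034)
P = 0.1

0.1


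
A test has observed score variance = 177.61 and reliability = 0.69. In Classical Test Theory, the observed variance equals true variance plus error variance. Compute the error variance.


var_true = rxx * var_obs = 0.69 * 177.61 = 122.5509
var_error = var_obs - var_true
var_error = 177.61 - 122.5509
var_error = 55.0591

55.0591


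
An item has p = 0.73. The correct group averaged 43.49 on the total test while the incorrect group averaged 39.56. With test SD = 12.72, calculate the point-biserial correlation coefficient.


q = 1 - p = 0.27
rpb = ((M1 - M0) / SD) * sqrt(p * q)
rpb = ((43.49 - 39.56) / 12.72) * sqrt(0.73 * 0.27)
rpb = 0.1372

0.1372


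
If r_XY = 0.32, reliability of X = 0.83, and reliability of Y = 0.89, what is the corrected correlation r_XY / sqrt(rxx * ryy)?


r_corrected = rxy / sqrt(rxx * ryy)
= 0.32 / sqrt(0.83 * 0.89)
= 0.32 / sqrt(0.7387)
= 0.32 / 0.859477
r_corrected = 0.3723

0.3723


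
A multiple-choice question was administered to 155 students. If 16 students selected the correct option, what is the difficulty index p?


Item difficulty p = number correct / total examinees
p = 16 / 155
p = 0.1032

0.1032


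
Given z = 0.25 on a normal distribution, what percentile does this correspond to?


CDF(z) = 0.5 * (1 + erf(z/sqrt(2)))
erf(0.1768) = 0.1974
CDF = 0.5987
Percentile rank = 0.5987 * 100 = 59.87

59.87


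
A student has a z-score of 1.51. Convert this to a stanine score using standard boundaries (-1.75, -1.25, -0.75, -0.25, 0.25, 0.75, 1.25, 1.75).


Stanine boundaries: [-1.75, -1.25, -0.75, -0.25, 0.25, 0.75, 1.25, 1.75]
z = 1.51
Check each boundary:
  z >= -1.75 -> could be stanine 2
  z >= -1.25 -> could be stanine 3
  z >= -0.75 -> could be stanine 4
  z >= -0.25 -> could be stanine 5
  z >= 0.25 -> could be stanine 6
  z >= 0.75 -> could be stanine 7
  z >= 1.25 -> could be stanine 8
  z < 1.75
Highest qualifying boundary gives stanine = 8

8


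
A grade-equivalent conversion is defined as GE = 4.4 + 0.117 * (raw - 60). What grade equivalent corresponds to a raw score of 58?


raw - median = 58 - 60 = -2
slope * diff = 0.117 * -2 = -0.234
GE = 4.4 + -0.234
GE = 4.166

4.166


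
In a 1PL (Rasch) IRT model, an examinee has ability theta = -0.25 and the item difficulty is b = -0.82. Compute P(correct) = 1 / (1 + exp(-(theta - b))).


theta - b = -0.25 - -0.82 = 0.57
exp(-(theta - b)) = exp(-0.57) = 0.5655
P = 1 / (1 + 0.5655)
P = 0.6388

0.6388


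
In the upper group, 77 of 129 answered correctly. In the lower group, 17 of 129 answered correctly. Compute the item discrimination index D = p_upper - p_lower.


p_upper = 77/129 = 0.5969
p_lower = 17/129 = 0.1318
D = 0.5969 - 0.1318 = 0.4651

0.4651


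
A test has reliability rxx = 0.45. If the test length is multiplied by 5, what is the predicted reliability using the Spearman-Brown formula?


r_new = (n * rxx) / (1 + (n-1) * rxx)
r_new = (5 * 0.45) / (1 + 4 * 0.45)
r_new = 2.25 / 2.8
r_new = 0.8036

0.8036


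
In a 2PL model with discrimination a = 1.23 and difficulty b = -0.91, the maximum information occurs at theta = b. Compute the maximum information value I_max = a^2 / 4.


For 2PL, max info at theta = b = -0.91
I_max = a^2 / 4 = 1.23^2 / 4
= 1.5129 / 4
I_max = 0.3782

0.3782


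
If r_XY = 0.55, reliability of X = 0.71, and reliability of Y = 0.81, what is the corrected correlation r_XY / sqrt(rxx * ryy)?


r_corrected = rxy / sqrt(rxx * ryy)
= 0.55 / sqrt(0.71 * 0.81)
= 0.55 / sqrt(0.5751)
= 0.55 / 0.758353
r_corrected = 0.7253

0.7253


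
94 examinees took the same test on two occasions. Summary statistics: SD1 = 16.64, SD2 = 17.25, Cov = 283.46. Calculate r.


r = cov(X,Y) / (SD_X * SD_Y)
r = 283.46 / (16.64 * 17.25)
r = 283.46 / 287.04
r = 0.9875

0.9875


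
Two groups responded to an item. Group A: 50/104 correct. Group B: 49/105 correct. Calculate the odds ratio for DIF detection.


Odds_A = 50/54 = 0.9259
Odds_B = 49/56 = 0.875
OR = Odds_A / Odds_B = 0.9259 / 0.875
Exactly, OR = (50 * 56) / (54 * 49) = 2800 / 2646
OR = 1.0582

1.0582


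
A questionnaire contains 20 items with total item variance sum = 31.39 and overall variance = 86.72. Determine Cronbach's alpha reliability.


alpha = (k/(k-1)) * (1 - sum(si^2)/s_total^2)
= (20/19) * (1 - 31.39/86.72)
alpha = 0.6716

0.6716


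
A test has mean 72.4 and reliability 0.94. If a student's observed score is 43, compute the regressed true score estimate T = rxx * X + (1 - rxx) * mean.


T_est = rxx * X + (1 - rxx) * mean
T_est = 0.94 * 43 + 0.06 * 72.4
T_est = 40.42 + 4.344
T_est = 44.764

44.764


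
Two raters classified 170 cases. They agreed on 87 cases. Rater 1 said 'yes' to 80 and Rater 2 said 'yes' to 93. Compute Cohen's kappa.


P_o = 87/170 = 0.511765
P_e = (80*93 + 90*77) / 28900 = 0.497232
kappa = (P_o - P_e) / (1 - P_e)
kappa = (0.511765 - 0.497232) / (1 - 0.497232)
kappa = 0.0289

0.0289


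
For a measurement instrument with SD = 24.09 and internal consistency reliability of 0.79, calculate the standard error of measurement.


SEM = SD * sqrt(1 - rxx)
SEM = 24.09 * sqrt(1 - 0.79)
SEM = 24.09 * sqrt(0.21) = 24.09 * 0.458258
SEM = 11.0394

11.0394


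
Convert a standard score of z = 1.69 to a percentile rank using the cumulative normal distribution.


CDF(z) = 0.5 * (1 + erf(z/sqrt(2)))
erf(1.195) = 0.909
CDF = 0.9545
Percentile rank = 0.9545 * 100 = 95.45

95.45


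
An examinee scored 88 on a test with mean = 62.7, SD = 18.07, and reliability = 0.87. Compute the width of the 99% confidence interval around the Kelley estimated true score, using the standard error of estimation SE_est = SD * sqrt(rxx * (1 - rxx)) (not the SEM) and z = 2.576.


True score estimate = 0.87*88 + 0.13*62.7 = 84.711
SE_est = SD * sqrt(rxx * (1 - rxx)) = 18.07 * sqrt(0.87 * 0.13) = 18.07 * sqrt(0.1131) = 6.077003
CI = T_est +/- z * SE_est, so width = 2 * z * SE_est = 2 * 2.576 * 6.077003
Width = 31.3087

31.3087


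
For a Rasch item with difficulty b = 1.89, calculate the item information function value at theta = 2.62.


P = 1/(1+exp(-(2.62-1.89))) = 0.6748
I = P*(1-P) = 0.6748 * 0.3252
I = 0.2194

0.2194


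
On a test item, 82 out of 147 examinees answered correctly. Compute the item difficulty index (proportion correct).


Item difficulty p = number correct / total examinees
p = 82 / 147
p = 0.5578

0.5578


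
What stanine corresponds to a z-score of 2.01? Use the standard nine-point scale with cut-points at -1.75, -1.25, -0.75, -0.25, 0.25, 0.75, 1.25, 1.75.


Stanine boundaries: [-1.75, -1.25, -0.75, -0.25, 0.25, 0.75, 1.25, 1.75]
z = 2.01
Check each boundary:
  z >= -1.75 -> could be stanine 2
  z >= -1.25 -> could be stanine 3
  z >= -0.75 -> could be stanine 4
  z >= -0.25 -> could be stanine 5
  z >= 0.25 -> could be stanine 6
  z >= 0.75 -> could be stanine 7
  z >= 1.25 -> could be stanine 8
  z >= 1.75 -> could be stanine 9
Highest qualifying boundary gives stanine = 9

9


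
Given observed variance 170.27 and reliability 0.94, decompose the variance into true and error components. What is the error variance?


var_true = rxx * var_obs = 0.94 * 170.27 = 160.0538
var_error = var_obs - var_true
var_error = 170.27 - 160.0538
var_error = 10.2162

10.2162


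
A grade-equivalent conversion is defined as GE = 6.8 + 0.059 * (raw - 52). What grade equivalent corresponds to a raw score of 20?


raw - median = 20 - 52 = -32
slope * diff = 0.059 * -32 = -1.888
GE = 6.8 + -1.888
GE = 4.912

4.912


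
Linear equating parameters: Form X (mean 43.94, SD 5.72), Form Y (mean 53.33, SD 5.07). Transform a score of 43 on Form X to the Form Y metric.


slope = SD_Y / SD_X = 5.07 / 5.72 ~ 0.8864
intercept = mean_Y - slope * mean_X = 53.33 - (5.07 / 5.72) * 43.94 ~ 14.3832
Y = slope * X + intercept. To avoid rounding drift from the rounded slope/intercept, evaluate the equivalent form Y = mean_Y + SD_Y * (X - mean_X) / SD_X at full precision:
Y = 53.33 + 5.07 * (43 - 43.94) / 5.72
Y = 53.33 - 5.07 * 0.94 / 5.72
Y = 53.33 - 4.7658 / 5.72
Y = 53.33 - 0.8332
Y = 52.4968

52.4968


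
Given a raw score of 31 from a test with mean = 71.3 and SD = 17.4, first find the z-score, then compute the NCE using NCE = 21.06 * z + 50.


z = (X - mean) / SD = (31 - 71.3) / 17.4
z = -40.3 / 17.4
z = -2.3161
NCE = NCE = 21.06z + 50
Carry z at full precision (z = -40.3 / 17.4) into the conversion:
NCE = 21.06 * (-40.3 / 17.4) + 50 = -848.718 / 17.4 + 50
NCE = -48.7769 + 50
NCE = 1.2231

1.2231


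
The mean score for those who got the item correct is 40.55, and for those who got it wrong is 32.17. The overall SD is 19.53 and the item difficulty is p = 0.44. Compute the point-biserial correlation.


q = 1 - p = 0.56
rpb = ((M1 - M0) / SD) * sqrt(p * q)
rpb = ((40.55 - 32.17) / 19.53) * sqrt(0.44 * 0.56)
rpb = 0.213

0.213


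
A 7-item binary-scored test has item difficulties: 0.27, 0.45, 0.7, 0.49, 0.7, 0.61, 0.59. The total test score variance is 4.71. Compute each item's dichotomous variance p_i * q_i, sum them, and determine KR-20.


For each item, compute p_i * q_i:
  Item 1: 0.27 * 0.73 = 0.1971
  Item 2: 0.45 * 0.55 = 0.2475
  Item 3: 0.7 * 0.3 = 0.21
  Item 4: 0.49 * 0.51 = 0.2499
  Item 5: 0.7 * 0.3 = 0.21
  Item 6: 0.61 * 0.39 = 0.2379
  Item 7: 0.59 * 0.41 = 0.2419
Sum(p_i * q_i) = 0.1971 + 0.2475 + 0.21 + 0.2499 + 0.21 + 0.2379 + 0.2419 = 1.5943
KR-20 = (k/(k-1)) * (1 - Sum(p_i*q_i) / Var_total)
= (7/6) * (1 - 1.5943/4.71)
= 1.1667 * 0.6615
KR-20 = 0.7718

0.7718


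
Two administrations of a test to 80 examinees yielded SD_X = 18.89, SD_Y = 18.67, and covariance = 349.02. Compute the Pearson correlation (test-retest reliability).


r = cov(X,Y) / (SD_X * SD_Y)
r = 349.02 / (18.89 * 18.67)
r = 349.02 / 352.6763
r = 0.9896

0.9896


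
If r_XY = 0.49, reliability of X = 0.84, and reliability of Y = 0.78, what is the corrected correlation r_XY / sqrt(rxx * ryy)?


r_corrected = rxy / sqrt(rxx * ryy)
= 0.49 / sqrt(0.84 * 0.78)
= 0.49 / sqrt(0.6552)
= 0.49 / 0.809444
r_corrected = 0.6054

0.6054


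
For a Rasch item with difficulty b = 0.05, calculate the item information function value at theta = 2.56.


P = 1/(1+exp(-(2.56-0.05))) = 0.9248
I = P*(1-P) = 0.9248 * 0.0752
I = 0.0695

0.0695


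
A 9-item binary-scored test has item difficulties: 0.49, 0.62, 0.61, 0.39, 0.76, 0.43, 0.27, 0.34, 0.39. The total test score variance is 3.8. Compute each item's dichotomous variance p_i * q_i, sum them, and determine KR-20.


For each item, compute p_i * q_i:
  Item 1: 0.49 * 0.51 = 0.2499
  Item 2: 0.62 * 0.38 = 0.2356
  Item 3: 0.61 * 0.39 = 0.2379
  Item 4: 0.39 * 0.61 = 0.2379
  Item 5: 0.76 * 0.24 = 0.1824
  Item 6: 0.43 * 0.57 = 0.2451
  Item 7: 0.27 * 0.73 = 0.1971
  Item 8: 0.34 * 0.66 = 0.2244
  Item 9: 0.39 * 0.61 = 0.2379
Sum(p_i * q_i) = 0.2499 + 0.2356 + 0.2379 + 0.2379 + 0.1824 + 0.2451 + 0.1971 + 0.2244 + 0.2379 = 2.0482
KR-20 = (k/(k-1)) * (1 - Sum(p_i*q_i) / Var_total)
= (9/8) * (1 - 2.0482/3.8)
= 1.125 * 0.461
KR-20 = 0.5186

0.5186


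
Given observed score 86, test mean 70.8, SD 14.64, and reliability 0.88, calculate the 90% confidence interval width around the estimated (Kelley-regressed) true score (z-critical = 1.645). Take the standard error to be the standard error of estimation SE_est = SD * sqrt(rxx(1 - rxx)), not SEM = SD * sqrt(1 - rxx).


True score estimate = 0.88*86 + 0.12*70.8 = 84.176
SE_est = SD * sqrt(rxx * (1 - rxx)) = 14.64 * sqrt(0.88 * 0.12) = 14.64 * sqrt(0.1056) = 4.757437
CI = T_est +/- z * SE_est, so width = 2 * z * SE_est = 2 * 1.645 * 4.757437
Width = 15.652

15.652


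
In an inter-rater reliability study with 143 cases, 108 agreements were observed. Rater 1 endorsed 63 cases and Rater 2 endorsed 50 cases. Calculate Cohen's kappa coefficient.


P_o = 108/143 = 0.755245
P_e = (63*50 + 80*93) / 20449 = 0.517874
kappa = (P_o - P_e) / (1 - P_e)
kappa = (0.755245 - 0.517874) / (1 - 0.517874)
kappa = 0.4923

0.4923


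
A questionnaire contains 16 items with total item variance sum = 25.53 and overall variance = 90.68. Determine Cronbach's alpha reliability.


alpha = (k/(k-1)) * (1 - sum(si^2)/s_total^2)
= (16/15) * (1 - 25.53/90.68)
alpha = 0.7664

0.7664


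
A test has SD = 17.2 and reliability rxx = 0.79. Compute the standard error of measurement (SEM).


SEM = SD * sqrt(1 - rxx)
SEM = 17.2 * sqrt(1 - 0.79)
SEM = 17.2 * sqrt(0.21) = 17.2 * 0.458258
SEM = 7.882

7.882


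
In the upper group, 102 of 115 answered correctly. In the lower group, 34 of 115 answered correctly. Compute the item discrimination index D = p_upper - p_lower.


p_upper = 102/115 = 0.887
p_lower = 34/115 = 0.2957
D = 0.887 - 0.2957 = 0.5913

0.5913


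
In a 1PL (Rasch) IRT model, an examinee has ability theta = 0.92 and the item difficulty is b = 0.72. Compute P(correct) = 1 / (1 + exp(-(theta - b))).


theta - b = 0.92 - 0.72 = 0.2
exp(-(theta - b)) = exp(-0.2) = 0.8187
P = 1 / (1 + 0.8187)
P = 0.5498

0.5498
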